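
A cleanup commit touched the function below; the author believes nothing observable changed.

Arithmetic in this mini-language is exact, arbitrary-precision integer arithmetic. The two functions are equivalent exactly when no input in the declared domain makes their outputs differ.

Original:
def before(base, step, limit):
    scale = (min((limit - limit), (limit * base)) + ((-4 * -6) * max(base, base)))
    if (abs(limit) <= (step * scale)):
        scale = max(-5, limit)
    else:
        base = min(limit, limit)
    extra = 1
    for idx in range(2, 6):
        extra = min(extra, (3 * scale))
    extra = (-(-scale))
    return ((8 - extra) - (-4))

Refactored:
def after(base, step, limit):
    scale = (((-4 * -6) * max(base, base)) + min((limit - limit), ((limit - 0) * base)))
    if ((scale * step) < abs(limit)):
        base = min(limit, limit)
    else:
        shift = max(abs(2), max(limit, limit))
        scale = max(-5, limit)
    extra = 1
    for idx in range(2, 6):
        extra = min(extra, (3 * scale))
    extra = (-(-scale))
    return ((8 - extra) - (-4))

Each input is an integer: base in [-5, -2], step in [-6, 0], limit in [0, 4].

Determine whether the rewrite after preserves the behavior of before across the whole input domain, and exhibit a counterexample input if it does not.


This is a faithful refactor — comparison usage differs; and min/max/abs usage differs; and arithmetic usage differs; and constant usage differs; and statement counts differ; and local variable names differ, but the computed results match everywhere.
Spot check at base=-3, step=0, limit=3 — before: scale = -81; (abs(limit) <= (step * scale)) -> false; base = 3; extra = 1; [idx=2]; extra = -243; [idx=3]; extra = -243; [idx=4]; extra = -243; [idx=5]; extra = -243; extra = -81; return 93. after: scale = -81; ((scale * step) < abs(limit)) -> true; base = 3; extra = 1; [idx=2]; extra = -243; [idx=3]; extra = -243; [idx=4]; extra = -243; [idx=5]; extra = -243; extra = -81; return 93. Both give 93.
Across all 140 domain points the two functions coincide.
verdict: equivalent


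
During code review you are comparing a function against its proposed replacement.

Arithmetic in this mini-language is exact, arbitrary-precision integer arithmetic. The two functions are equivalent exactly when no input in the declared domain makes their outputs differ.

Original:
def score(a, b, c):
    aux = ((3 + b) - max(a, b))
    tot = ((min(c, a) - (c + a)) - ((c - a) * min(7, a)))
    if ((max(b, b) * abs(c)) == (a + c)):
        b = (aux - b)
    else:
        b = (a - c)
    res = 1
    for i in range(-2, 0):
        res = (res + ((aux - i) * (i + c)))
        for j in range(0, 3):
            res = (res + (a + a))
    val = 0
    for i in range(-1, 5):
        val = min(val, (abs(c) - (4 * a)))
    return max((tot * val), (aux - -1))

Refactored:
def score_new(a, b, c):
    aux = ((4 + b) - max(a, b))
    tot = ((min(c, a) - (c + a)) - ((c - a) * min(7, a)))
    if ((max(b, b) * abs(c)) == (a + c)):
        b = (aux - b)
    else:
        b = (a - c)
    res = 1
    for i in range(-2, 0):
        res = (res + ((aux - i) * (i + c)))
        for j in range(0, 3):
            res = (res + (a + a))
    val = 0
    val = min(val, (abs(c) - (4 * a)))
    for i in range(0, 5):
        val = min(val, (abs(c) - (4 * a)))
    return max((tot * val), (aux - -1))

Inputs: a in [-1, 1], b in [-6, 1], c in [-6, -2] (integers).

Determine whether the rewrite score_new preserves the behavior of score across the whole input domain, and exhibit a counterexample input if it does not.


a=-1, b=-5, c=-6 yields 0 from score but 1 from score_new.
verdict: not equivalent; witness: a=-1, b=-5, c=-6


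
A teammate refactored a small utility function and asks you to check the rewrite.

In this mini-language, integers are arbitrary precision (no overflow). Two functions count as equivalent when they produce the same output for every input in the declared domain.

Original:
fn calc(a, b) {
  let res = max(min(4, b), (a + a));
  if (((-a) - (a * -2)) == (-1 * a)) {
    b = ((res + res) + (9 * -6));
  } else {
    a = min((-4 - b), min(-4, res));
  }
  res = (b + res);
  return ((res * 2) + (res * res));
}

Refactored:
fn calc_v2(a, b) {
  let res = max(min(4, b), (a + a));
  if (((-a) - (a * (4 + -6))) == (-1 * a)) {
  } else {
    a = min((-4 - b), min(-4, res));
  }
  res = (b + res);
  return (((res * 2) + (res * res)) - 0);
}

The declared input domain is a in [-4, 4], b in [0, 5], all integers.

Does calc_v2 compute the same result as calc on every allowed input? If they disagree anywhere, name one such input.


Consider the input a=0, b=0.
calc: res becomes 0; next (((-a) - (a * -2)) == (-1 * a)) evaluates to true; next b becomes -54; next res becomes -54; next final value 2808
calc_v2: res becomes 0; next (((-a) - (a * (4 + -6))) == (-1 * a)) evaluates to true; next res becomes 0; next final value 0
2808 against 0: the behavior changed.
verdict: not equivalent; witness: a=0, b=0


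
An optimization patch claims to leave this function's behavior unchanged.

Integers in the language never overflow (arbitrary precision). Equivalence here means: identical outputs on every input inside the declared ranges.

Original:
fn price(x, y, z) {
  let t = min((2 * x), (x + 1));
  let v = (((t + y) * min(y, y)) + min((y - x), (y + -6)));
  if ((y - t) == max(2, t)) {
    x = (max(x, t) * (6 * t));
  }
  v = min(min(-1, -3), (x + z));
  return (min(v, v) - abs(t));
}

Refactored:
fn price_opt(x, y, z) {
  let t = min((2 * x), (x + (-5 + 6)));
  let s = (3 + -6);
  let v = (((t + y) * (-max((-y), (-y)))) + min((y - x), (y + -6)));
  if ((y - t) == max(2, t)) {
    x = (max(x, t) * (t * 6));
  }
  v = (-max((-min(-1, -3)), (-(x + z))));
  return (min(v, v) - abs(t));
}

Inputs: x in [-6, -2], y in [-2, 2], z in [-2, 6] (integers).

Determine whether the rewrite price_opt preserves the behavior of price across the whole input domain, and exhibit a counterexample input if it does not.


Although arithmetic usage differs; statement counts differ; min/max/abs usage differs; local variable names differ; constant usage differs, 225/225 inputs agree.
verdict: equivalent


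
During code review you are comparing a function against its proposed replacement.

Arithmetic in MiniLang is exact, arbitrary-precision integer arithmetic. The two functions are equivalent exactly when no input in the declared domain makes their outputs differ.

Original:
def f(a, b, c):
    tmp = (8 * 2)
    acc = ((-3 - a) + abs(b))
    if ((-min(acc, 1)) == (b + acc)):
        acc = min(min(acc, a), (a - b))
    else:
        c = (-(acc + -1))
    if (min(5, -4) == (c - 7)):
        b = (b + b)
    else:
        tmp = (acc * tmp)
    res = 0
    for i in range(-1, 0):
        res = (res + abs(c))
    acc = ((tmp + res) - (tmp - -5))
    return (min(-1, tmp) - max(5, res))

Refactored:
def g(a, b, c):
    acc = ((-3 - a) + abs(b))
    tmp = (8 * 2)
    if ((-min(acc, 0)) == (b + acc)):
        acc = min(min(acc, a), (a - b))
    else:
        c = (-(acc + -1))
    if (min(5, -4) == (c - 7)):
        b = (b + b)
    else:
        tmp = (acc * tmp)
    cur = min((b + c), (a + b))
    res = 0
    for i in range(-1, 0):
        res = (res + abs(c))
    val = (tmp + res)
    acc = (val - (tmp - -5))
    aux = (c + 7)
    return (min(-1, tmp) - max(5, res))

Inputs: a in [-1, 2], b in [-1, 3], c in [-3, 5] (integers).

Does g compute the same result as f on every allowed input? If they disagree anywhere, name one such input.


Equivalent. The suspicious edit (`1` became `0`) never changes the result for any input inside the declared domain.
Every one of the 180 inputs gives matching results.
As a probe, take a=-1, b=2, c=1: f runs tmp becomes 16; next acc becomes 0; next ((-min(acc, 1)) == (b + acc)) evaluates to false; next c becomes 1; next (min(5, -4) == (c - 7)) evaluates to false; next tmp becomes 0; next res becomes 0; next at i=-1:; next res becomes 1; next acc becomes -4; next final value -6; g runs acc becomes 0; next tmp becomes 16; next ((-min(acc, 0)) == (b + acc)) evaluates to false; next c becomes 1; next (min(5, -4) == (c - 7)) evaluates to false; next tmp becomes 0; next cur becomes 1; next res becomes 0; next at i=-1:; next res becomes 1; next val becomes 1; next acc becomes -4; next aux becomes 8; next final value -6; both end at -6.
verdict: equivalent


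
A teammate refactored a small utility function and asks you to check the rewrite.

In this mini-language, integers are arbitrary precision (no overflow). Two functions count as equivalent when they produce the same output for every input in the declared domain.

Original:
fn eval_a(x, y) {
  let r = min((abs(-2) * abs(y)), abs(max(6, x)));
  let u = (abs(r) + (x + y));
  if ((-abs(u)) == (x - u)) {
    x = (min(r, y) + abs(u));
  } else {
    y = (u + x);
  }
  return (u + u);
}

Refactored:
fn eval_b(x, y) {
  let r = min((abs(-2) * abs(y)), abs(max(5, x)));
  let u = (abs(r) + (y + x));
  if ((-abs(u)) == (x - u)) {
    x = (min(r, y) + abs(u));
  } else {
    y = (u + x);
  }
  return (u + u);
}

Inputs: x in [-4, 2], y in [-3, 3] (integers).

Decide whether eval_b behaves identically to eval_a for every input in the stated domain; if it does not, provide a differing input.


Run the pair on x=-4, y=-3.
eval_a: r := 6 | u := -1 | ((-abs(u)) == (x - u)): false | y := -5 | result -2
eval_b: r := 5 | u := -2 | ((-abs(u)) == (x - u)): true | x := -1 | result -4
-2 against -4: the behavior changed.
verdict: not equivalent; witness: x=-4, y=-3


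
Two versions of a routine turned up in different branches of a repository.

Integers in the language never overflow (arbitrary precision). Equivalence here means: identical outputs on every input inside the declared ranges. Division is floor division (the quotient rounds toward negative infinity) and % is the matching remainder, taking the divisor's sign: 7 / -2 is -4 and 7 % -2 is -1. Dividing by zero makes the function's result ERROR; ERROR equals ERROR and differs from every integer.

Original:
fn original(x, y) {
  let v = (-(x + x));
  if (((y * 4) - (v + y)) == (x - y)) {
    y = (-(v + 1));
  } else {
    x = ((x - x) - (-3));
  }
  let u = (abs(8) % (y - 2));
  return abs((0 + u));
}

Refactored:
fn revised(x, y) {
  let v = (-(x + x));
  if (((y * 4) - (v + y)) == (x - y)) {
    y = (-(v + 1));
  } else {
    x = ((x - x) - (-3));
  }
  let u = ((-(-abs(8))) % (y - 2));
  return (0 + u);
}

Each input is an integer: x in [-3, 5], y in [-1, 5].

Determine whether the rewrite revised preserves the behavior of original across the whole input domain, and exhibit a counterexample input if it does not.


Take x=-3, y=-1.
original: v=6, then (((y * 4) - (v + y)) == (x - y)) is false, then x=3, then u=-1, then returns 1
revised: v=6, then (((y * 4) - (v + y)) == (x - y)) is false, then x=3, then u=-1, then returns -1
1 != -1, so the rewrite changes behavior.
verdict: not equivalent; witness: x=-3, y=-1


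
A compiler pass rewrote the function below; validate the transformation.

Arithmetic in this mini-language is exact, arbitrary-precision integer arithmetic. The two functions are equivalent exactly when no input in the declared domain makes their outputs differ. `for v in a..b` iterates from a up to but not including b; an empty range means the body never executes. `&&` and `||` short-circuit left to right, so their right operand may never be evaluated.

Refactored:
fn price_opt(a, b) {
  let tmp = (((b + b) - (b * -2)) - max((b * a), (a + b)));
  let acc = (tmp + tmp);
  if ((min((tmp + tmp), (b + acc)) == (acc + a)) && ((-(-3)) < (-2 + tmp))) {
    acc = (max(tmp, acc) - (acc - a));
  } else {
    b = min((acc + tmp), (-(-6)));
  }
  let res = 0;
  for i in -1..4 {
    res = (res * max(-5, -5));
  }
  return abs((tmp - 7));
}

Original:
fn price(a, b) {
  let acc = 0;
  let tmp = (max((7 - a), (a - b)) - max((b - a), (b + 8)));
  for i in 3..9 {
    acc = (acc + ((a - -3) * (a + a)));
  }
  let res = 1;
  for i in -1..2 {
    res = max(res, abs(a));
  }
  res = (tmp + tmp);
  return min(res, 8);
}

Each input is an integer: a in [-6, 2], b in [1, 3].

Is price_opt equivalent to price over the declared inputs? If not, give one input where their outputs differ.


Not equivalent: a=-6, b=1 separates them (8 vs 2).
price: acc becomes 0; next tmp becomes 4; next at i=3:; next acc becomes 36; next at i=4:; next acc becomes 72; next at i=5:; next acc becomes 108; next at i=6:; next acc becomes 144; next at i=7:; next acc becomes 180; next at i=8:; next acc becomes 216; next res becomes 1; next at i=-1:; next res becomes 6; next at i=0:; next res becomes 6; next at i=1:; next res becomes 6; next res becomes 8; next final value 8
price_opt: tmp becomes 9; next acc becomes 18; next ((min((tmp + tmp), (b + acc)) == (acc + a)) && ((-(-3)) < (-2 + tmp))) evaluates to false; next b becomes 6; next res becomes 0; next at i=-1:; next res becomes 0; next at i=0:; next res becomes 0; next at i=1:; next res becomes 0; next at i=2:; next res becomes 0; next at i=3:; next res becomes 0; next final value 2
verdict: not equivalent; witness: a=-6, b=1


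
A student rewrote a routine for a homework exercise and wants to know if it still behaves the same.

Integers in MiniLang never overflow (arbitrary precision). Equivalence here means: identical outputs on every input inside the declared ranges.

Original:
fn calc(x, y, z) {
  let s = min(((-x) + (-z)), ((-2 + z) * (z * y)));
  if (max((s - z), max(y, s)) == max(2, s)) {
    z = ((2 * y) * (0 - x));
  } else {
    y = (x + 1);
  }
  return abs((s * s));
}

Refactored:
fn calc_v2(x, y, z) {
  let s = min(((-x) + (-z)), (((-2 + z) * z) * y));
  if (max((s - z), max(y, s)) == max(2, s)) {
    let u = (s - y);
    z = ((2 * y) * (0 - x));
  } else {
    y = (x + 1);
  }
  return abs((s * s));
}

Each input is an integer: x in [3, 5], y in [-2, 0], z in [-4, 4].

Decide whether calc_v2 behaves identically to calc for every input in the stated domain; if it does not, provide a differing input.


Reading the diff, among the changes: local variable names differ; and statement counts differ; and arithmetic usage differs.
Tracing x=5, y=0, z=2: calc: s=-7, then (max((s - z), max(y, s)) == max(2, s)) is false, then y=6, then returns 49 | calc_v2: s=-7, then (max((s - z), max(y, s)) == max(2, s)) is false, then y=6, then returns 49 — matching result 49.
An exhaustive pass over the 81 declared inputs shows identical outputs.
verdict: equivalent


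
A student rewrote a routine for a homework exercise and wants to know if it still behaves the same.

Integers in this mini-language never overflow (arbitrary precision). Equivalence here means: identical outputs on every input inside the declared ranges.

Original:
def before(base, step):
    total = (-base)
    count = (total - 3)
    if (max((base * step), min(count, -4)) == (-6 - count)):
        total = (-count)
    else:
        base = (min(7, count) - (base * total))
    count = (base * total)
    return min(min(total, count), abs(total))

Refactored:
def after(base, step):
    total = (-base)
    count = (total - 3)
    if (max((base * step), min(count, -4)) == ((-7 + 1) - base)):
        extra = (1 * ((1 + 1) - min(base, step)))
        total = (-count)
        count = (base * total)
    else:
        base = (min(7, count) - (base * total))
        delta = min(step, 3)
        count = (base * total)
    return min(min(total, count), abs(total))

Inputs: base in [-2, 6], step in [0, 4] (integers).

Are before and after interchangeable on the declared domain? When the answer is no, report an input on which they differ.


Evaluate both at base=-2, step=2.
before: total = 2; count = -1; (max((base * step), min(count, -4)) == (-6 - count)) -> false; base = 3; count = 6; return 2
after: total = 2; count = -1; (max((base * step), min(count, -4)) == ((-7 + 1) - base)) -> true; extra = 4; total = 1; count = -2; return -2
2 != -2, so the rewrite changes behavior.
verdict: not equivalent; witness: base=-2, step=2


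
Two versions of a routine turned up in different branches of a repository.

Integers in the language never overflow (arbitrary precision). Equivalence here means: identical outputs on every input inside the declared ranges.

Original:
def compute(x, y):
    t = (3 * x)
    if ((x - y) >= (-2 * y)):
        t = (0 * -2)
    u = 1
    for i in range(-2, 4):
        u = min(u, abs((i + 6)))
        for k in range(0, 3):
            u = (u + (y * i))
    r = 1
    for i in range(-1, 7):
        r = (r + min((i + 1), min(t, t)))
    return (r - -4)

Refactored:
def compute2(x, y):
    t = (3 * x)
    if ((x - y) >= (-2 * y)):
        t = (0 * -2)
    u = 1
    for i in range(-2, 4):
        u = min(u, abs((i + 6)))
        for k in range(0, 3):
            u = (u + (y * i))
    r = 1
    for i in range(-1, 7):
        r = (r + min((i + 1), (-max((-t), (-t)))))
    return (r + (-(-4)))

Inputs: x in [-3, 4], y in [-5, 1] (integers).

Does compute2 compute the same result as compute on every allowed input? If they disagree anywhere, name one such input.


Comparing the listings, the differences include: arithmetic usage differs; and min/max/abs usage differs.
As a probe, take x=-3, y=-4: compute runs t=-9, then ((x - y) >= (-2 * y)) is false, then u=1, then (i=-2), then u=1, then (k=0), then u=9, then (k=1), then u=17, then (k=2), then u=25, then (i=-1), then u=5, then (k=0), then u=9, then (k=1), then u=13, then (k=2), then u=17, then (i=0), then u=6, then (k=0), then u=6, then (k=1), then u=6, then (k=2), then u=6, then (i=1), then u=6, then (k=0), then u=2, then (k=1), then u=-2, then (k=2), then u=-6, then (i=2), then u=-6, then (k=0), then u=-14, then (k=1), then u=-22, then (k=2), then u=-30, then (i=3), then u=-30, then (k=0), then u=-42, then (k=1), then u=-54, then (k=2), then u=-66, then r=1, then (i=-1), then r=-8, then (i=0), then r=-17, then (i=1), then r=-26, then (i=2), then r=-35, then (i=3), then r=-44, then (i=4), then r=-53, then (i=5), then r=-62, then (i=6), then r=-71, then returns -67; compute2 runs t=-9, then ((x - y) >= (-2 * y)) is false, then u=1, then (i=-2), then u=1, then (k=0), then u=9, then (k=1), then u=17, then (k=2), then u=25, then (i=-1), then u=5, then (k=0), then u=9, then (k=1), then u=13, then (k=2), then u=17, then (i=0), then u=6, then (k=0), then u=6, then (k=1), then u=6, then (k=2), then u=6, then (i=1), then u=6, then (k=0), then u=2, then (k=1), then u=-2, then (k=2), then u=-6, then (i=2), then u=-6, then (k=0), then u=-14, then (k=1), then u=-22, then (k=2), then u=-30, then (i=3), then u=-30, then (k=0), then u=-42, then (k=1), then u=-54, then (k=2), then u=-66, then r=1, then (i=-1), then r=-8, then (i=0), then r=-17, then (i=1), then r=-26, then (i=2), then r=-35, then (i=3), then r=-44, then (i=4), then r=-53, then (i=5), then r=-62, then (i=6), then r=-71, then returns -67; both end at -67.
An exhaustive pass over the 56 declared inputs shows identical outputs.
verdict: equivalent


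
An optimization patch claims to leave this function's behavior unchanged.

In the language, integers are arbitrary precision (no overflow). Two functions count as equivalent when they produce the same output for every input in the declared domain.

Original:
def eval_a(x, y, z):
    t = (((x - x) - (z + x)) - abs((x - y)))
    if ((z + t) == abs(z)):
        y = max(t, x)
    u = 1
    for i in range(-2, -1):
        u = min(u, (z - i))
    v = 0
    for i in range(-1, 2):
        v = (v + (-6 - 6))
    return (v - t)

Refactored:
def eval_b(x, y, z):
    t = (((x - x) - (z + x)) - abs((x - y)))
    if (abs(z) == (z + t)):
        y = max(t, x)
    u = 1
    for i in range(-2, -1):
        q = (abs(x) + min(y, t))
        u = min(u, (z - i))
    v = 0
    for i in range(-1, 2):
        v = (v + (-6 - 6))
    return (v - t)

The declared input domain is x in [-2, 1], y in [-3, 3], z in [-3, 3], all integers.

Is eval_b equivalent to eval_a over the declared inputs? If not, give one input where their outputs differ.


Comparing the listings, the differences include: local variable names differ, plus statement counts differ, plus arithmetic usage differs, plus min/max/abs usage differs.
One worked example (x=-1, y=-1, z=3) — eval_a: t becomes -2; next ((z + t) == abs(z)) evaluates to false; next u becomes 1; next at i=-2:; next u becomes 1; next v becomes 0; next at i=-1:; next v becomes -12; next at i=0:; next v becomes -24; next at i=1:; next v becomes -36; next final value -34; eval_b: t becomes -2; next (abs(z) == (z + t)) evaluates to false; next u becomes 1; next at i=-2:; next q becomes -1; next u becomes 1; next v becomes 0; next at i=-1:; next v becomes -12; next at i=0:; next v becomes -24; next at i=1:; next v becomes -36; next final value -34; agreement on -34.
An exhaustive pass over the 196 declared inputs shows identical outputs.
verdict: equivalent


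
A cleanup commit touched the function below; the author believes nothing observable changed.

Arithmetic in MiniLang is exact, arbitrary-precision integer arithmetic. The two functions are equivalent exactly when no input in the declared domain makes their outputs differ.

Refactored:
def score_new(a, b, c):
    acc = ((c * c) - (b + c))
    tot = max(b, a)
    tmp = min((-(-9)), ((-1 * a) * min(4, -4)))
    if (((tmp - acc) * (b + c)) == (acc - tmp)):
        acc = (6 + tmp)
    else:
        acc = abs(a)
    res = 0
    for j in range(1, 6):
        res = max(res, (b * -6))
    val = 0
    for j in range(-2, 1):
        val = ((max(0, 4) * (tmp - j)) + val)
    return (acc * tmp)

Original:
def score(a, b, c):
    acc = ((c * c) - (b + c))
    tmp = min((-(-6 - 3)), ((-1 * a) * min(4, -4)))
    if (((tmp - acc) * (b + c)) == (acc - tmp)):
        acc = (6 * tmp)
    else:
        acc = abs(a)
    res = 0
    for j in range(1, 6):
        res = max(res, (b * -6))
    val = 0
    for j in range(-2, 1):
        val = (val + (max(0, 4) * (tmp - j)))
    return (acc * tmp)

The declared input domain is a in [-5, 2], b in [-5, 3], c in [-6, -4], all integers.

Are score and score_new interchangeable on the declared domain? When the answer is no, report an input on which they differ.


These are not equivalent — on a=-5, b=3, c=-4 the outputs split (2400 vs 280).
score: acc = 17; tmp = -20; (((tmp - acc) * (b + c)) == (acc - tmp)) -> true; acc = -120; res = 0; [j=1]; res = 0; [j=2]; res = 0; [j=3]; res = 0; [j=4]; res = 0; [j=5]; res = 0; val = 0; [j=-2]; val = -72; [j=-1]; val = -148; [j=0]; val = -228; return 2400
score_new: acc = 17; tot = 3; tmp = -20; (((tmp - acc) * (b + c)) == (acc - tmp)) -> true; acc = -14; res = 0; [j=1]; res = 0; [j=2]; res = 0; [j=3]; res = 0; [j=4]; res = 0; [j=5]; res = 0; val = 0; [j=-2]; val = -72; [j=-1]; val = -148; [j=0]; val = -228; return 280
verdict: not equivalent; witness: a=-5, b=3, c=-4


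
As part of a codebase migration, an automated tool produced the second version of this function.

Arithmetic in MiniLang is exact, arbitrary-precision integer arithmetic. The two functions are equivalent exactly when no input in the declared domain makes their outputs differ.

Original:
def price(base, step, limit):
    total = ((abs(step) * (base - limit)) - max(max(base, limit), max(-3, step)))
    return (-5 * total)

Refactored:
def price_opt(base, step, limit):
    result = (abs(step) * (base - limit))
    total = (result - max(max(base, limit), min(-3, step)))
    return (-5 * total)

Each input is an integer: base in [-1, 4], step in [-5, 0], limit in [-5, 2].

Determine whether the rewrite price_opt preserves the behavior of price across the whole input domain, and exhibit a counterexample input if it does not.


Try base=-1, step=0, limit=-5.
price: total = 0; return 0
price_opt: result = 0; total = 1; return -5
0 and -5 differ, so these are not the same function on this domain.
verdict: not equivalent; witness: base=-1, step=0, limit=-5


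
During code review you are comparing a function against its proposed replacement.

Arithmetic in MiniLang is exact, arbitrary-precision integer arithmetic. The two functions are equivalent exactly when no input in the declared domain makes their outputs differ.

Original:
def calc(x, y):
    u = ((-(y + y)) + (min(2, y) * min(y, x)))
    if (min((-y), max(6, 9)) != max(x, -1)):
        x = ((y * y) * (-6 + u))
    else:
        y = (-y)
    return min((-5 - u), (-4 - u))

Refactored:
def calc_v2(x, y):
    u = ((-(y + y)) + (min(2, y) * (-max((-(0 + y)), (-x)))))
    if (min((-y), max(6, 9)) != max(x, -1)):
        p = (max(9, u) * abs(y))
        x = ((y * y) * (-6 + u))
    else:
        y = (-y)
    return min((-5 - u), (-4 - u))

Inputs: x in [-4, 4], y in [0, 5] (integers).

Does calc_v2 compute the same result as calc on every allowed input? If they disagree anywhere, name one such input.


Side by side, the visible changes include: arithmetic usage differs, plus statement counts differ, plus min/max/abs usage differs, plus local variable names differ, plus constant usage differs.
As a probe, take x=4, y=5: calc runs u becomes -2; next (min((-y), max(6, 9)) != max(x, -1)) evaluates to true; next x becomes -200; next final value -3; calc_v2 runs u becomes -2; next (min((-y), max(6, 9)) != max(x, -1)) evaluates to true; next p becomes 45; next x becomes -200; next final value -3; both end at -3.
Checked all 54 inputs in the declared domain: the outputs agree on every one.
verdict: equivalent


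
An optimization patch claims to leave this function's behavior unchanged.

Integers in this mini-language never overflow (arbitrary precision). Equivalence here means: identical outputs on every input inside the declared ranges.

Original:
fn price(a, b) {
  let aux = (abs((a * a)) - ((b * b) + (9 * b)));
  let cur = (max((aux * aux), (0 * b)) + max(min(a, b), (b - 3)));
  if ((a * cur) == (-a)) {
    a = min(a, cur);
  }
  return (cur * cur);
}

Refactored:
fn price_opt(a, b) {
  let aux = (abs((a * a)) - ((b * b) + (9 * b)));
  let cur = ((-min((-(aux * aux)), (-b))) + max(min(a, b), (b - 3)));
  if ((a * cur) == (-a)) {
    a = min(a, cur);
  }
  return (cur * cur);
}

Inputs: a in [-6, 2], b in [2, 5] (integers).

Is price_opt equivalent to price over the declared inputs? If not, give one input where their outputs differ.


There is a counterexample at a=-6, b=3: 0 on one side, 9 on the other.
price: aux = 0; cur = 0; ((a * cur) == (-a)) -> false; return 0
price_opt: aux = 0; cur = 3; ((a * cur) == (-a)) -> false; return 9
verdict: not equivalent; witness: a=-6, b=3


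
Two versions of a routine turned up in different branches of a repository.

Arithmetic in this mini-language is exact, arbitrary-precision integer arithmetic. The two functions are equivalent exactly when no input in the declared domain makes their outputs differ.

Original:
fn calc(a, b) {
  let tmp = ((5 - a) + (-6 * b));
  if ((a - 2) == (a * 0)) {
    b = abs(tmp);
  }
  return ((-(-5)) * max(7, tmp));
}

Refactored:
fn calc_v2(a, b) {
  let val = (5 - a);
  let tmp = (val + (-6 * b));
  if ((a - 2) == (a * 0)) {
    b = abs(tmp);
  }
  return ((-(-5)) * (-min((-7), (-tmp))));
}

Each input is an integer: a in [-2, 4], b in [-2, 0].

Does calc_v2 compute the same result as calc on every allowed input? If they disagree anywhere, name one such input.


Although statement counts differ, and min/max/abs usage differs, and local variable names differ, 21/21 inputs agree.
verdict: equivalent


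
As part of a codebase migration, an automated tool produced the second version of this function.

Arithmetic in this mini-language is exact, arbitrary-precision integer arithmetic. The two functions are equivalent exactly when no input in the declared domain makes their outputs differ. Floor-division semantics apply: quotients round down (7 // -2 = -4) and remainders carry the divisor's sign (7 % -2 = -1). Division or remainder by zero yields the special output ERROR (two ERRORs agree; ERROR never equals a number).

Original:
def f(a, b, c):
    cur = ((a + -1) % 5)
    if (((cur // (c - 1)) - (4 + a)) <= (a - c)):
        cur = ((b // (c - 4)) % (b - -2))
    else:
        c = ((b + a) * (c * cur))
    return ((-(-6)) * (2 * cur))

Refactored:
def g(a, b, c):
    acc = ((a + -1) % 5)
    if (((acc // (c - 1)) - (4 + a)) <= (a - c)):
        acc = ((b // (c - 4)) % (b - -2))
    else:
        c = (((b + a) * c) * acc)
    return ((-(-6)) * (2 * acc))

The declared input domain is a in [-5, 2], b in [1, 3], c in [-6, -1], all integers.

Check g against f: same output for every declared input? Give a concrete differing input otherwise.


Changes here: local variable names differ; the full 144-point sweep finds no disagreement.
verdict: equivalent


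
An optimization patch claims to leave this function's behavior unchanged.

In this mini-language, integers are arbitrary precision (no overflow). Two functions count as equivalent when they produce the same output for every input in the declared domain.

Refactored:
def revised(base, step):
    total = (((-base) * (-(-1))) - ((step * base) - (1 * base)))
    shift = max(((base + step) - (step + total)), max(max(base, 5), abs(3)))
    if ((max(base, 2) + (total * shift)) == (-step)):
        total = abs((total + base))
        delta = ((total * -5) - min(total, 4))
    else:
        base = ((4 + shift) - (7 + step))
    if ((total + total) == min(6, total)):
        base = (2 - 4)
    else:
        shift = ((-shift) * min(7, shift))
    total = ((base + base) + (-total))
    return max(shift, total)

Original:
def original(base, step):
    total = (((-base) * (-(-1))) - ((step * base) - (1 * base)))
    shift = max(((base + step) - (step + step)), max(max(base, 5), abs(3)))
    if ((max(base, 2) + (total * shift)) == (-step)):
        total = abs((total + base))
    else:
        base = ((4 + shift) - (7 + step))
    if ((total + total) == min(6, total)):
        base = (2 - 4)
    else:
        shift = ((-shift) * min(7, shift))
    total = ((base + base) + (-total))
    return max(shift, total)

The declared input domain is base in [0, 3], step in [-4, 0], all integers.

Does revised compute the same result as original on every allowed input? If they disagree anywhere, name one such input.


These are not equivalent — on base=2, step=-4 the outputs split (6 vs 4).
original: total becomes 8; next shift becomes 6; next ((max(base, 2) + (total * shift)) == (-step)) evaluates to false; next base becomes 7; next ((total + total) == min(6, total)) evaluates to false; next shift becomes -36; next total becomes 6; next final value 6
revised: total becomes 8; next shift becomes 5; next ((max(base, 2) + (total * shift)) == (-step)) evaluates to false; next base becomes 6; next ((total + total) == min(6, total)) evaluates to false; next shift becomes -25; next total becomes 4; next final value 4
verdict: not equivalent; witness: base=2, step=-4


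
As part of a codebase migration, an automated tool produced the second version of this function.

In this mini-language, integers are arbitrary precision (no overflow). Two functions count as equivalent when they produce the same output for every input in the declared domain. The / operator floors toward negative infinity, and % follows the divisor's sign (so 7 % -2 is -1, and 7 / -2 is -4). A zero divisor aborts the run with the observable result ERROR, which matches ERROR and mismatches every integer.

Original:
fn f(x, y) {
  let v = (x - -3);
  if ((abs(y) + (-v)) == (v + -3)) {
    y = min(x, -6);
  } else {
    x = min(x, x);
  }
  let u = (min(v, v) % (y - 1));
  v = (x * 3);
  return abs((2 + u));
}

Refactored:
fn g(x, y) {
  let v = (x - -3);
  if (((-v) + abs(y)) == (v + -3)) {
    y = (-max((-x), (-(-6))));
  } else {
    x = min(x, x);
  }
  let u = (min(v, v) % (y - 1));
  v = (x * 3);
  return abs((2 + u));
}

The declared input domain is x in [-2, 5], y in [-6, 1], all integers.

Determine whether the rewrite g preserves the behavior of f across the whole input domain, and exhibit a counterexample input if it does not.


The two are interchangeable: min/max/abs usage differs, and every declared input agrees.
Spot check at x=4, y=-2 — f: v := 7 | ((abs(y) + (-v)) == (v + -3)): false | x := 4 | u := -2 | v := 12 | result 0. g: v := 7 | (((-v) + abs(y)) == (v + -3)): false | x := 4 | u := -2 | v := 12 | result 0. Both give 0.
Checked all 64 inputs in the declared domain: the outputs agree on every one.
verdict: equivalent


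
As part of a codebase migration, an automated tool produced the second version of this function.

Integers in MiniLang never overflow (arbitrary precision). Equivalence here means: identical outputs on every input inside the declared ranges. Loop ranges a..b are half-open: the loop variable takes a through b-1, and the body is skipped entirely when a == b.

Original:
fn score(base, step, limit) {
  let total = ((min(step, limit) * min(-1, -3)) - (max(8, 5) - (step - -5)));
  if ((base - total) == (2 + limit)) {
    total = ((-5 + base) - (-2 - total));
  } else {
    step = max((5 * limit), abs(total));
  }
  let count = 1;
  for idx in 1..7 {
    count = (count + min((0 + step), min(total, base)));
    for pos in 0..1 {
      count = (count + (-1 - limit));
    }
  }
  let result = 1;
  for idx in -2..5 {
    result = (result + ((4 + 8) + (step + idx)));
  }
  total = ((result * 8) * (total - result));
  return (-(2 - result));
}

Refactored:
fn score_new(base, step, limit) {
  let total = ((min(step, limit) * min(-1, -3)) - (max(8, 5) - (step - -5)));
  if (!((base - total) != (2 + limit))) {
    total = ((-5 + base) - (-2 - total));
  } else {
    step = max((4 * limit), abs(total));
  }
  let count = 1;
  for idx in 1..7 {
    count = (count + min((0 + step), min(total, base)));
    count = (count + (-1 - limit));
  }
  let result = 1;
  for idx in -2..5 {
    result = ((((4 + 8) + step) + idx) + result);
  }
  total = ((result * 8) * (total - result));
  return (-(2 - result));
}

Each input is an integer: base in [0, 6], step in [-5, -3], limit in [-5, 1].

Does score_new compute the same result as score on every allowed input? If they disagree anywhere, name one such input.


Not equivalent: base=0, step=-3, limit=1 separates them (125 vs 118).
score: total=3, then ((base - total) == (2 + limit)) is false, then step=5, then count=1, then (idx=1), then count=1, then (pos=0), then count=-1, then (idx=2), then count=-1, then (pos=0), then count=-3, then (idx=3), then count=-3, then (pos=0), then count=-5, then (idx=4), then count=-5, then (pos=0), then count=-7, then (idx=5), then count=-7, then (pos=0), then count=-9, then (idx=6), then count=-9, then (pos=0), then count=-11, then result=1, then (idx=-2), then result=16, then (idx=-1), then result=32, then (idx=0), then result=49, then (idx=1), then result=67, then (idx=2), then result=86, then (idx=3), then result=106, then (idx=4), then result=127, then total=-125984, then returns 125
score_new: total=3, then (!((base - total) != (2 + limit))) is false, then step=4, then count=1, then (idx=1), then count=1, then count=-1, then (idx=2), then count=-1, then count=-3, then (idx=3), then count=-3, then count=-5, then (idx=4), then count=-5, then count=-7, then (idx=5), then count=-7, then count=-9, then (idx=6), then count=-9, then count=-11, then result=1, then (idx=-2), then result=15, then (idx=-1), then result=30, then (idx=0), then result=46, then (idx=1), then result=63, then (idx=2), then result=81, then (idx=3), then result=100, then (idx=4), then result=120, then total=-112320, then returns 118
verdict: not equivalent; witness: base=0, step=-3, limit=1


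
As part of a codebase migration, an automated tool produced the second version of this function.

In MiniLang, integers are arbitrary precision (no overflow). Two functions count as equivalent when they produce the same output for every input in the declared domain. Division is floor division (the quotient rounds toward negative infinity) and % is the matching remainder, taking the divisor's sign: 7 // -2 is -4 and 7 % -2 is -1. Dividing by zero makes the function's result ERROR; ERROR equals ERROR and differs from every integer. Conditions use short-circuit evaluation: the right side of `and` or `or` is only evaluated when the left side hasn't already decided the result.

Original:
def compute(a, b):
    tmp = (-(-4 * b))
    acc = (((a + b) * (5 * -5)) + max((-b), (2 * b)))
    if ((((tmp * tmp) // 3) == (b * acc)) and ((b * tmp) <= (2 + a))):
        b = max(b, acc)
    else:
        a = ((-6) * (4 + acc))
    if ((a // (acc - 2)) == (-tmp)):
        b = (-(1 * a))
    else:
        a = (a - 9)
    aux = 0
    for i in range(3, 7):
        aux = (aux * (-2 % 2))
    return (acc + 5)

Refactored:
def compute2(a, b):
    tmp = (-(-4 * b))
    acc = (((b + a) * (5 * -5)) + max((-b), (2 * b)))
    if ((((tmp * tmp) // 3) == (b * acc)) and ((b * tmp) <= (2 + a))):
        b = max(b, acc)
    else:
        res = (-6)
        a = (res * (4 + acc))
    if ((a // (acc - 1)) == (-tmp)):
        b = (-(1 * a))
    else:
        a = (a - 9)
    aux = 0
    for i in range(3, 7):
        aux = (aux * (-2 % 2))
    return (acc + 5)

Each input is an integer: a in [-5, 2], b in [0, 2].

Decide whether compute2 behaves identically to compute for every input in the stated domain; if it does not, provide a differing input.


Consider the input a=-1, b=1.
compute: tmp=4, then acc=2, then ((((tmp * tmp) // 3) == (b * acc)) and ((b * tmp) <= (2 + a))) is false, then a=-36, then a zero divisor aborts: ERROR
compute2: tmp=4, then acc=2, then ((((tmp * tmp) // 3) == (b * acc)) and ((b * tmp) <= (2 + a))) is false, then res=-6, then a=-36, then ((a // (acc - 1)) == (-tmp)) is false, then a=-45, then aux=0, then (i=3), then aux=0, then (i=4), then aux=0, then (i=5), then aux=0, then (i=6), then aux=0, then returns 7
ERROR and 7 differ, so these are not the same function on this domain.
verdict: not equivalent; witness: a=-1, b=1


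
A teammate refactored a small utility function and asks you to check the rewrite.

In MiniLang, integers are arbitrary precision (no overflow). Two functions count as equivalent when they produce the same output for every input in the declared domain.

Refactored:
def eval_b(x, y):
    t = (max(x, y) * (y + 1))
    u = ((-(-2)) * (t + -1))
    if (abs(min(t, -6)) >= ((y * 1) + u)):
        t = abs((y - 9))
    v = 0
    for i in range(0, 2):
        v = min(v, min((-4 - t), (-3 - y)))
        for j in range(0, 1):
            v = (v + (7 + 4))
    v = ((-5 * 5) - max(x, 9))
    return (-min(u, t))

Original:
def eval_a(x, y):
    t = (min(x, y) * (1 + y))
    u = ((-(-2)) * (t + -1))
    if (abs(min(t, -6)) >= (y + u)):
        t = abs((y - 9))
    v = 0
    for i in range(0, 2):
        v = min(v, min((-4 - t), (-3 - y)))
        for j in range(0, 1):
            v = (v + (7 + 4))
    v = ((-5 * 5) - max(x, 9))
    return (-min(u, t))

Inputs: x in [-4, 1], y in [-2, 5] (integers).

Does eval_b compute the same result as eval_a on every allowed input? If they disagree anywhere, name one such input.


Take x=-4, y=-2.
eval_a: t = 4; u = 6; (abs(min(t, -6)) >= (y + u)) -> true; t = 11; v = 0; [i=0]; v = -15; [j=0]; v = -4; [i=1]; v = -15; [j=0]; v = -4; v = -34; return -6
eval_b: t = 2; u = 2; (abs(min(t, -6)) >= ((y * 1) + u)) -> true; t = 11; v = 0; [i=0]; v = -15; [j=0]; v = -4; [i=1]; v = -15; [j=0]; v = -4; v = -34; return -2
-6 and -2 differ, so these are not the same function on this domain.
verdict: not equivalent; witness: x=-4, y=-2


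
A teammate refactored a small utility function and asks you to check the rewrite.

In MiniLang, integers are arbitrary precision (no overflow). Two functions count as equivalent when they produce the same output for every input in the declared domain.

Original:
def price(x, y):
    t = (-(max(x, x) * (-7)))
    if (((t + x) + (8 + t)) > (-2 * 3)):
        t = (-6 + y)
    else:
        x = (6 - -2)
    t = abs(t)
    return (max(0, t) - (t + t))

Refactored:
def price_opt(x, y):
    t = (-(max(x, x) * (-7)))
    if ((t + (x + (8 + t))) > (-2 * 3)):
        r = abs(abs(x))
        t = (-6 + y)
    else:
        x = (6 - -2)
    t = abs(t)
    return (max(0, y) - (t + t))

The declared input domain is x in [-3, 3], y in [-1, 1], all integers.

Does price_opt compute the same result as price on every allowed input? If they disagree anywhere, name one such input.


Take x=-3, y=-1.
price: t becomes -21; next (((t + x) + (8 + t)) > (-2 * 3)) evaluates to false; next x becomes 8; next t becomes 21; next final value -21
price_opt: t becomes -21; next ((t + (x + (8 + t))) > (-2 * 3)) evaluates to false; next x becomes 8; next t becomes 21; next final value -42
-21 != -42, so the rewrite changes behavior.
verdict: not equivalent; witness: x=-3, y=-1
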